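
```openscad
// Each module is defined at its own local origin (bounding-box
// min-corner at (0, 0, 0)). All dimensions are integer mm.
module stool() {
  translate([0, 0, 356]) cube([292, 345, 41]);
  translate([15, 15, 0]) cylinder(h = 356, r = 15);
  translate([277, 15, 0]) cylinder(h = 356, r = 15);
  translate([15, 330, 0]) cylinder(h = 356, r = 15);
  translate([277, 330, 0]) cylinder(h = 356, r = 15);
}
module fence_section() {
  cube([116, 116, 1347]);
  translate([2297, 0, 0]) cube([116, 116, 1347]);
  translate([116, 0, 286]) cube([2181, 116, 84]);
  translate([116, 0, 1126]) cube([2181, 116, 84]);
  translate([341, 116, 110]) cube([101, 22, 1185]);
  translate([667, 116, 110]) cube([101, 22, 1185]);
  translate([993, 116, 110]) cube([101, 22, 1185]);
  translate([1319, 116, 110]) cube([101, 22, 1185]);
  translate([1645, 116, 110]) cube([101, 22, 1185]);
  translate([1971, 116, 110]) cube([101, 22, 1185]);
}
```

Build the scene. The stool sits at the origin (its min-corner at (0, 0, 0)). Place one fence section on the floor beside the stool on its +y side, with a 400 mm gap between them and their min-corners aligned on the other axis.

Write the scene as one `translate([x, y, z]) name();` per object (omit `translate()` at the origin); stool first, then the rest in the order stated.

stool();
translate([0, 745, 0]) fence_section();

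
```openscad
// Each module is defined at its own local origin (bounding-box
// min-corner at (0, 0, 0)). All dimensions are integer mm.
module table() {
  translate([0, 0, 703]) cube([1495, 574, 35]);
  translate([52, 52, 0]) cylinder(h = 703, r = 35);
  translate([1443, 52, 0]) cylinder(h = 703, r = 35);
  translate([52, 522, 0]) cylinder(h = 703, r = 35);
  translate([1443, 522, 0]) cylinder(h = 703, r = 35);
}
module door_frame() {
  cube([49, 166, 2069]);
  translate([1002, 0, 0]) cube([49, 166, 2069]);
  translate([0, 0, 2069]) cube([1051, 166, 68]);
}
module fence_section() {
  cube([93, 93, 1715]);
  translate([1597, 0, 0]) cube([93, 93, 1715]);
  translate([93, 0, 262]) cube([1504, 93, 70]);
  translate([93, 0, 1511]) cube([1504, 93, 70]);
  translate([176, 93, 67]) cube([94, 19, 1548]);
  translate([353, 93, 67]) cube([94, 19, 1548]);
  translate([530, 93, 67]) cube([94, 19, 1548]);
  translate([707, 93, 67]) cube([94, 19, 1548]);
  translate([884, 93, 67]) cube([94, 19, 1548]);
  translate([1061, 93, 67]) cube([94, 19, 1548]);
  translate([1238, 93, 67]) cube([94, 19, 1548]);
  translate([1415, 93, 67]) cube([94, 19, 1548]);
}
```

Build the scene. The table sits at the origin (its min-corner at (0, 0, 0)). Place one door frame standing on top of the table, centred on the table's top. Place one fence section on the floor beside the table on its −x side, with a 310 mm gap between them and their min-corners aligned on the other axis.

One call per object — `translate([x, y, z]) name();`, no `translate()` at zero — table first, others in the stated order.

table();
translate([222, 204, 738]) door_frame();
translate([-2000, 0, 0]) fence_section();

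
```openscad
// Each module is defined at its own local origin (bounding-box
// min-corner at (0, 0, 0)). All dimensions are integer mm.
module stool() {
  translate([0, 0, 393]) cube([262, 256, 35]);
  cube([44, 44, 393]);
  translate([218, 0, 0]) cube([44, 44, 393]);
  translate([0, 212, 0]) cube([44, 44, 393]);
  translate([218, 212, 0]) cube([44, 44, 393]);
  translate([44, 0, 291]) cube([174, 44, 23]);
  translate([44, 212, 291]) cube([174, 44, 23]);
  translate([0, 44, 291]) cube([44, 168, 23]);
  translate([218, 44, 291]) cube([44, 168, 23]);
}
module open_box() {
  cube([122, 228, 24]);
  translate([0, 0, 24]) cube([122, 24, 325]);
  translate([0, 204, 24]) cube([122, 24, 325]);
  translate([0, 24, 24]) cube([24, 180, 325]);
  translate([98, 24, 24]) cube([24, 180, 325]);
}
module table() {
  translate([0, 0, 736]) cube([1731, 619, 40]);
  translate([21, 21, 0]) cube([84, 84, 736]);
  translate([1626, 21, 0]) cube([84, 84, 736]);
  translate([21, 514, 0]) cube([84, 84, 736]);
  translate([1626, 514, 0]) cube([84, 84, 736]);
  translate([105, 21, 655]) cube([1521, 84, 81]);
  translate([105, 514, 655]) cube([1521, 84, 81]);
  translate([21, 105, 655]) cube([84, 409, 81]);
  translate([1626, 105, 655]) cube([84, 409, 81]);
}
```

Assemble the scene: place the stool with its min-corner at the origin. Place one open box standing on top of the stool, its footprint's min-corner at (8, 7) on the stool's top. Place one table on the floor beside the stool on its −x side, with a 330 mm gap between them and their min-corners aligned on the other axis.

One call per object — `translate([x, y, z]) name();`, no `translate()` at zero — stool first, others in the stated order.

stool();
translate([8, 7, 428]) open_box();
translate([-2061, 0, 0]) table();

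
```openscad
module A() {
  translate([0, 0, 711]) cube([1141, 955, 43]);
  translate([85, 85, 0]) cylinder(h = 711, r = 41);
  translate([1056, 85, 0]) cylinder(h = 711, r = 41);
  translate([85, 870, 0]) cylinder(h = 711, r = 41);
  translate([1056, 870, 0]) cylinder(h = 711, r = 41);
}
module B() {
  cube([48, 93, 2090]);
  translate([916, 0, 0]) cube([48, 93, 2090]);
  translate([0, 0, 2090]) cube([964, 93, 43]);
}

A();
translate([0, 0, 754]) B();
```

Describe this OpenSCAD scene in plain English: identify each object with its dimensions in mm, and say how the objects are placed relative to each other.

A is a table: top 1141 mm (x) × 955 mm (y), 43 mm thick, upper face at z = 754 mm, on four round legs of 82 mm diameter, each leg's bounding box inset 44 mm from the nearest pair of top edges, running from z = 0 to the bottom of the top.

B is a door frame. The clear opening is 868 mm wide and 2090 mm high. Two 48 mm wide jambs, 93 mm deep, stand either side of the opening from the floor to the top of the opening. A 43 mm thick head sits across the top of both jambs, spanning the full outside width of the frame.

The door frame is on top of the table.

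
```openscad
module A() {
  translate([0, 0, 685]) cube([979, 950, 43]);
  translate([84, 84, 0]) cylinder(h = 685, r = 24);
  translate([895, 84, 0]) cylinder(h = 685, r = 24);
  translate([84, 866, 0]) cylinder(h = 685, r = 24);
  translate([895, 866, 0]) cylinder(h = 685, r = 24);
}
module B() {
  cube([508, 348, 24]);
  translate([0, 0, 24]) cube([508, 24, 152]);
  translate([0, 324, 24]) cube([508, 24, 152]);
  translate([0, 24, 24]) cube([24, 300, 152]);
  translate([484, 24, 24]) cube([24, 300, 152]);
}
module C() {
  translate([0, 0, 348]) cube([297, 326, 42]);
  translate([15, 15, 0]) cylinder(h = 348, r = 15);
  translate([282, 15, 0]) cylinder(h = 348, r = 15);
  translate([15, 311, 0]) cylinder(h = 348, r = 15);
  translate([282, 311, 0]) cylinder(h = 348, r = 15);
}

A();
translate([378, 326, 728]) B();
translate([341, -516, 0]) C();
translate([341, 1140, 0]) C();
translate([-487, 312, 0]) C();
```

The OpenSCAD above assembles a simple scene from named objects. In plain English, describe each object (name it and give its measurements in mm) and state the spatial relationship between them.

A is a table: top 979 mm (x) × 950 mm (y), 43 mm thick, upper face at z = 728 mm, on four round legs of 48 mm diameter, each leg's bounding box inset 60 mm from the nearest pair of top edges, running from z = 0 to the bottom of the top.

B is an open storage box with external size 508×348×176 mm and wall thickness 24 mm (the base is also 24 mm thick). The base covers the whole footprint; the four walls stand on the base, with the y-facing walls full-width and the x-facing walls fitting between their inner faces.

C is a simple wooden stool: a rectangular seat 297 mm (x) by 326 mm (y), 42 mm thick, top face at z = 390 mm, on four round legs, each 30 mm in diameter. The legs rest on z = 0, each leg's axis is inset half a diameter from the nearest pair of seat edges (so the leg's bounding box is flush with the corner).

The open box is on top of the table. Three stools sit around the table at the −y, +y, −x sides.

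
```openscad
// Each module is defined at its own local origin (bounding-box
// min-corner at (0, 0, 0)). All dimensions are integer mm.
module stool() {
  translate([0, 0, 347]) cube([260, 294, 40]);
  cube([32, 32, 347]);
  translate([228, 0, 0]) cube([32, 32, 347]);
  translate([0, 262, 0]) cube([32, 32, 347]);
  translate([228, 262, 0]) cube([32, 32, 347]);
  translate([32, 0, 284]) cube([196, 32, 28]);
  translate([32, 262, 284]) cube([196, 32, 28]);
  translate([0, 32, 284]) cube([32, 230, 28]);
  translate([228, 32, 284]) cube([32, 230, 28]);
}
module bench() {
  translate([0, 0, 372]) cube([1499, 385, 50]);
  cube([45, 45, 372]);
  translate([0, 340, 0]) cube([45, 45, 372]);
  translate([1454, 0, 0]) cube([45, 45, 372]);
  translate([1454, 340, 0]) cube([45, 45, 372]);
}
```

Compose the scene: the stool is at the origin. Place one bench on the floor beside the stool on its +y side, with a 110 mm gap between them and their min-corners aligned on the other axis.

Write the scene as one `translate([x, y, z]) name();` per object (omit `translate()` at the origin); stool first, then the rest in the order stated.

stool();
translate([0, 404, 0]) bench();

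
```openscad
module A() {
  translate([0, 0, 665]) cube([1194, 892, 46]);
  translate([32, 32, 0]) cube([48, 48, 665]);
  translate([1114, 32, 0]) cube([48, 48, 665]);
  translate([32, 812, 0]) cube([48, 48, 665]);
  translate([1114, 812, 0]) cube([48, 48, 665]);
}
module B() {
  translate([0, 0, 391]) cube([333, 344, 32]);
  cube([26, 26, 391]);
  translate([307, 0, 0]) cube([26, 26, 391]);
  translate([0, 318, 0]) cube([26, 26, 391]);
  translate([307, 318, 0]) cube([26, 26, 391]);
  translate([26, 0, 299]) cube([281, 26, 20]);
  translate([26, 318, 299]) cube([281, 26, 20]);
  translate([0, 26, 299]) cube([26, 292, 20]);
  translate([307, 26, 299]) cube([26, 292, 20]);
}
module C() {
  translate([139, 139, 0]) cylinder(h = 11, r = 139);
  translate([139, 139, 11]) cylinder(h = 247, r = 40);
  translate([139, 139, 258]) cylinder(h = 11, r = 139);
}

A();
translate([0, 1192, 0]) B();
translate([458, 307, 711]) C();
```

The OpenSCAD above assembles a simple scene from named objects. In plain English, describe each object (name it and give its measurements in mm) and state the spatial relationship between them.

A is a table: top 1194 mm (x) × 892 mm (y), 46 mm thick, upper face at z = 711 mm, on four 48×48 mm square legs, each inset 32 mm from the nearest pair of top edges, running from z = 0 to the bottom of the top.

B is a four-legged stool. The seat is 333×344 mm, 32 mm thick, top at z = 423 mm. It stands on four square legs, each 26×26 mm in cross-section, from z = 0 to the seat underside, each flush with a corner of the seat. Four stretchers, 26 mm wide and 20 mm tall, connect adjacent legs with their undersides at z = 299 mm, each running between the inner faces of the legs it joins and aligned with the legs' outer faces on the other axis.

C is a spool: two coaxial disc flanges of radius 139 mm and thickness 11 mm, joined by a core cylinder of radius 40 mm and height 247 mm. The lower flange rests on z = 0 and the three cylinders share a vertical axis.

The stool is on the floor beside the table on its +y side. The spool is on top of the table, centred.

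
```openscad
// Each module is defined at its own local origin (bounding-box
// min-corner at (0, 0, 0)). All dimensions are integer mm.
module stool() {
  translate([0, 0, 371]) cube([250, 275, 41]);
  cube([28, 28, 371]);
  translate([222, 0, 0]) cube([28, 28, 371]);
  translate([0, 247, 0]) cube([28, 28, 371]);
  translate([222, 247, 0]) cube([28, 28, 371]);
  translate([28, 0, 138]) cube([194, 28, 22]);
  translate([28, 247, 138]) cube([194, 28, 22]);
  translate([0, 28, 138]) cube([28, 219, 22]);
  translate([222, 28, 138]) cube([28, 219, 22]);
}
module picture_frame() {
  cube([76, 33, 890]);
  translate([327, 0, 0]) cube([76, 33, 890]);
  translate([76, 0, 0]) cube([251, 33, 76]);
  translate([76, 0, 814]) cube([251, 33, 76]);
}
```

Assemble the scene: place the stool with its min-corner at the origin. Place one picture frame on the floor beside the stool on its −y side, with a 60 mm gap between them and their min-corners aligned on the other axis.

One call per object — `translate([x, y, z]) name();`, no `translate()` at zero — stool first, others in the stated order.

stool();
translate([0, -93, 0]) picture_frame();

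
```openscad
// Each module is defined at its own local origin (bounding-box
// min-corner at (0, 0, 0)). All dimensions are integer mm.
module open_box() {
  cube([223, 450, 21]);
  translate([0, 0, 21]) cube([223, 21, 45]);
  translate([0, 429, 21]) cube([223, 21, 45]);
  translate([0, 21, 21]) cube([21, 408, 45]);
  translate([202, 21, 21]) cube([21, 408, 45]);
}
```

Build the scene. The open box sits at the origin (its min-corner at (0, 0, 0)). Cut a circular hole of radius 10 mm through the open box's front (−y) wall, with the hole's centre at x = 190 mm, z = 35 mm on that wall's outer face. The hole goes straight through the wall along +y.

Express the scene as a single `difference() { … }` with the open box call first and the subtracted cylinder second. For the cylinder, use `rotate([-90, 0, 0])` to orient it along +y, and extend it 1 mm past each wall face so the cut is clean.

difference() {
  open_box();
  translate([190, -1, 35]) rotate([-90, 0, 0]) cylinder(h = 23, r = 10);
}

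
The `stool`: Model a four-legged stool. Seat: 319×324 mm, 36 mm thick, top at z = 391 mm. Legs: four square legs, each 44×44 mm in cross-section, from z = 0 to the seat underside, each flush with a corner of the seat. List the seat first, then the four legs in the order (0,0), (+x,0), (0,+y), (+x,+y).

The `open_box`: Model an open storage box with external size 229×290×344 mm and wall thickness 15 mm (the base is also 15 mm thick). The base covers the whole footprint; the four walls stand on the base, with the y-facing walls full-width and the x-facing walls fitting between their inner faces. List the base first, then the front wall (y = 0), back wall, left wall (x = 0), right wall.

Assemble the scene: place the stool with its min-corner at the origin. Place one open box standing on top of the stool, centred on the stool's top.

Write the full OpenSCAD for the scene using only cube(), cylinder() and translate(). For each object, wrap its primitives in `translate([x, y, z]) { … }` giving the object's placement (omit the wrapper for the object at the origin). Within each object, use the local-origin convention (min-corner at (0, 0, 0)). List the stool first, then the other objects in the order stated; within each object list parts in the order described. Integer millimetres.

translate([0, 0, 355]) cube([319, 324, 36]);
cube([44, 44, 355]);
translate([275, 0, 0]) cube([44, 44, 355]);
translate([0, 280, 0]) cube([44, 44, 355]);
translate([275, 280, 0]) cube([44, 44, 355]);
translate([45, 17, 391]) {
  cube([229, 290, 15]);
  translate([0, 0, 15]) cube([229, 15, 329]);
  translate([0, 275, 15]) cube([229, 15, 329]);
  translate([0, 15, 15]) cube([15, 260, 329]);
  translate([214, 15, 15]) cube([15, 260, 329]);
}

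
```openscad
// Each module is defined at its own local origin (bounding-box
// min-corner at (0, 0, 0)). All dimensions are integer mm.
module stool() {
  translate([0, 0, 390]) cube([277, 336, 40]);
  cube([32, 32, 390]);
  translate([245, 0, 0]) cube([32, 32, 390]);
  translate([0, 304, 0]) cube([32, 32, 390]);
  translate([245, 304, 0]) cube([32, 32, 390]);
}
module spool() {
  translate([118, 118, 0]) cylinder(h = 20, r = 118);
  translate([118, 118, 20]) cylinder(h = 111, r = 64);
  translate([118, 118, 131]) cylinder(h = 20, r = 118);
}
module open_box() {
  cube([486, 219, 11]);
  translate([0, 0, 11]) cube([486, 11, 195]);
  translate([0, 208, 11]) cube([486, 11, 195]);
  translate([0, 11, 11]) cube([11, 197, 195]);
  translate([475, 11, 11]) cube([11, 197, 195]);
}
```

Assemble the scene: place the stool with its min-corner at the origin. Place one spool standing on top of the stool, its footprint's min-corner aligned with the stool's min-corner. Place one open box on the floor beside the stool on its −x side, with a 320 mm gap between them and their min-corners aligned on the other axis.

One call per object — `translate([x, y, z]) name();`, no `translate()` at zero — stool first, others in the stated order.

stool();
translate([0, 0, 430]) spool();
translate([-806, 0, 0]) open_box();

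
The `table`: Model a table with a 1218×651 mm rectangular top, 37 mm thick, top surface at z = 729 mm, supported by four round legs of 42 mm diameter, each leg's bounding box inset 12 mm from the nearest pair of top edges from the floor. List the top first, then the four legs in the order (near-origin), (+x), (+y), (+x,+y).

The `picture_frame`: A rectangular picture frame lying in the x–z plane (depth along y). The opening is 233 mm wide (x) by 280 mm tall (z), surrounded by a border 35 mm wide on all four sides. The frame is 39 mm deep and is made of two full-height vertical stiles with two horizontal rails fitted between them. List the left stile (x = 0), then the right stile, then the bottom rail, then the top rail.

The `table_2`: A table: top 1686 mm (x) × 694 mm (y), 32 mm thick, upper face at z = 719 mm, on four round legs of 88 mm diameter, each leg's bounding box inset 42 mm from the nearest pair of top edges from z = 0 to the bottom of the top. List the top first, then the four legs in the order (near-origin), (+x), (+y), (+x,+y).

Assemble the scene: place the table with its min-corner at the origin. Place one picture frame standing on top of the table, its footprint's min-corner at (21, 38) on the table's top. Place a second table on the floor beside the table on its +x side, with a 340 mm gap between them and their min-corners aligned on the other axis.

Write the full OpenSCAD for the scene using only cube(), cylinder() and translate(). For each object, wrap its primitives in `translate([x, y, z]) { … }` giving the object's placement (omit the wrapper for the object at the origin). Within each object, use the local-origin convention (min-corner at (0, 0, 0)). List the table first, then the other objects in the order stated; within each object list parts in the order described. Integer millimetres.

translate([0, 0, 692]) cube([1218, 651, 37]);
translate([33, 33, 0]) cylinder(h = 692, r = 21);
translate([1185, 33, 0]) cylinder(h = 692, r = 21);
translate([33, 618, 0]) cylinder(h = 692, r = 21);
translate([1185, 618, 0]) cylinder(h = 692, r = 21);
translate([21, 38, 729]) {
  cube([35, 39, 350]);
  translate([268, 0, 0]) cube([35, 39, 350]);
  translate([35, 0, 0]) cube([233, 39, 35]);
  translate([35, 0, 315]) cube([233, 39, 35]);
}
translate([1558, 0, 0]) {
  translate([0, 0, 687]) cube([1686, 694, 32]);
  translate([86, 86, 0]) cylinder(h = 687, r = 44);
  translate([1600, 86, 0]) cylinder(h = 687, r = 44);
  translate([86, 608, 0]) cylinder(h = 687, r = 44);
  translate([1600, 608, 0]) cylinder(h = 687, r = 44);
}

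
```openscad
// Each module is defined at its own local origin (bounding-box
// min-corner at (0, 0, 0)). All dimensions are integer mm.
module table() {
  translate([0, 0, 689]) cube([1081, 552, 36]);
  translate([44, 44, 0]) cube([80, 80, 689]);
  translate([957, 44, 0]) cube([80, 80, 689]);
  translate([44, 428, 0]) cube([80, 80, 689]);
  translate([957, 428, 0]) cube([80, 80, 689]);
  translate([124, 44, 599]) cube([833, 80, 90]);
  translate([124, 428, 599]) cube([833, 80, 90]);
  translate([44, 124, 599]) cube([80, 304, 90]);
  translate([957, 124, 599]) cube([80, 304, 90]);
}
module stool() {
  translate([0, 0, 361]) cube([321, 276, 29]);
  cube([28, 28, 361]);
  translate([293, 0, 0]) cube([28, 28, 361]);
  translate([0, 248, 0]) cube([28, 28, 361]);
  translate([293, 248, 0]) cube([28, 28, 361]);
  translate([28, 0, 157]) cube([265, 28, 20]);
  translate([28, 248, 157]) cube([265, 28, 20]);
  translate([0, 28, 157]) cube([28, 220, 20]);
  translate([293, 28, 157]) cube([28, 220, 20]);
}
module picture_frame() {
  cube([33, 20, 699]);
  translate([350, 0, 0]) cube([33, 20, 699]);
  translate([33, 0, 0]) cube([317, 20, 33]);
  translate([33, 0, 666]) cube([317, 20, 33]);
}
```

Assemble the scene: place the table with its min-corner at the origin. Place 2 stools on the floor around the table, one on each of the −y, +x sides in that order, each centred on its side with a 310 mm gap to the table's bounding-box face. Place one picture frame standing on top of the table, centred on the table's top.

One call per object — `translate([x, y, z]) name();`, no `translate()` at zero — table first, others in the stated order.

table();
translate([380, -586, 0]) stool();
translate([1391, 138, 0]) stool();
translate([349, 266, 725]) picture_frame();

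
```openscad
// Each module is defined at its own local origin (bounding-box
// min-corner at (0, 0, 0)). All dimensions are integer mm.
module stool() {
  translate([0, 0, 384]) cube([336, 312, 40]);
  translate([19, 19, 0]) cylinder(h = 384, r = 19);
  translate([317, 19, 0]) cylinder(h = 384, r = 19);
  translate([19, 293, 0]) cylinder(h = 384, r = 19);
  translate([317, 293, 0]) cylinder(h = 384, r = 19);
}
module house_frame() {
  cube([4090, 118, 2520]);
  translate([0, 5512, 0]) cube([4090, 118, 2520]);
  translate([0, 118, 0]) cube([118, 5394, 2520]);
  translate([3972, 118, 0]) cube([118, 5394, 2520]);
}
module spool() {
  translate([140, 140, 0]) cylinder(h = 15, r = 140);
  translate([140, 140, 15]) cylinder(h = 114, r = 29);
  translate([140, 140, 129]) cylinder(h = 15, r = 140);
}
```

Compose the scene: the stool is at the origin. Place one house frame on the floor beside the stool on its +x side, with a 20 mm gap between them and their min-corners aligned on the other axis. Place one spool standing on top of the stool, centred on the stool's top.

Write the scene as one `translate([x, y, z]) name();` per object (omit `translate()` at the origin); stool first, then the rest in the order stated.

stool();
translate([356, 0, 0]) house_frame();
translate([28, 16, 424]) spool();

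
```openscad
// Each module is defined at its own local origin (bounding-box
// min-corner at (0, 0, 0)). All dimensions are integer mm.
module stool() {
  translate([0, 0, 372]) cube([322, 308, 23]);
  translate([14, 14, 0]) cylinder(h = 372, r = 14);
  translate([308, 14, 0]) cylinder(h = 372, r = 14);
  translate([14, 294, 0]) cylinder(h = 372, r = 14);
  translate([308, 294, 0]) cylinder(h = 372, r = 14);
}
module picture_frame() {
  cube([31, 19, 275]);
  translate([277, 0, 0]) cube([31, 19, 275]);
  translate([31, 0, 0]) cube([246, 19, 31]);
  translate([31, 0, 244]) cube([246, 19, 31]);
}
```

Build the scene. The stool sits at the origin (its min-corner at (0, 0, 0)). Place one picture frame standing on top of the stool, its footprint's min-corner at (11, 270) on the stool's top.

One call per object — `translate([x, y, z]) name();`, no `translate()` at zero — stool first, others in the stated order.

stool();
translate([11, 270, 395]) picture_frame();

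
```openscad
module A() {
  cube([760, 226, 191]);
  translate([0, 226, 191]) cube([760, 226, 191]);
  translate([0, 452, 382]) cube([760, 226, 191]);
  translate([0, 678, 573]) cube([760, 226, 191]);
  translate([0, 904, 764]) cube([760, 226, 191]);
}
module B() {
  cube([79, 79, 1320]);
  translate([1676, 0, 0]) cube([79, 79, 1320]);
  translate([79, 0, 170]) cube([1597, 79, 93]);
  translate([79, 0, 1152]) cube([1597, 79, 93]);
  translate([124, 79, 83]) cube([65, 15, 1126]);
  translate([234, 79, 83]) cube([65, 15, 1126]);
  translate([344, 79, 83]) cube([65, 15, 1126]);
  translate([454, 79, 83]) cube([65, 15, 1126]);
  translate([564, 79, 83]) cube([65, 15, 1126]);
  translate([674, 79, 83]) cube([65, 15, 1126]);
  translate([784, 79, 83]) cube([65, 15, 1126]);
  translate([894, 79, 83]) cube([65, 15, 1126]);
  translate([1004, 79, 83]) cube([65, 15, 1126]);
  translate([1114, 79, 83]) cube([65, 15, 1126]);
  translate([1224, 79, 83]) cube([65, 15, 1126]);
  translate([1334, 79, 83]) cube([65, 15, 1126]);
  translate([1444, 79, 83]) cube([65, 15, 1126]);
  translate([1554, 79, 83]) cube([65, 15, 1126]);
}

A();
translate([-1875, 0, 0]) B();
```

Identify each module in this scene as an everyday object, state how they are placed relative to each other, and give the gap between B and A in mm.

A is a staircase. B is a fence section. The fence section is on the floor beside the staircase on its −x side. The gap between the fence section and the staircase is 120 mm.

The fence section's nearest face is 120 mm from the staircase's −x face.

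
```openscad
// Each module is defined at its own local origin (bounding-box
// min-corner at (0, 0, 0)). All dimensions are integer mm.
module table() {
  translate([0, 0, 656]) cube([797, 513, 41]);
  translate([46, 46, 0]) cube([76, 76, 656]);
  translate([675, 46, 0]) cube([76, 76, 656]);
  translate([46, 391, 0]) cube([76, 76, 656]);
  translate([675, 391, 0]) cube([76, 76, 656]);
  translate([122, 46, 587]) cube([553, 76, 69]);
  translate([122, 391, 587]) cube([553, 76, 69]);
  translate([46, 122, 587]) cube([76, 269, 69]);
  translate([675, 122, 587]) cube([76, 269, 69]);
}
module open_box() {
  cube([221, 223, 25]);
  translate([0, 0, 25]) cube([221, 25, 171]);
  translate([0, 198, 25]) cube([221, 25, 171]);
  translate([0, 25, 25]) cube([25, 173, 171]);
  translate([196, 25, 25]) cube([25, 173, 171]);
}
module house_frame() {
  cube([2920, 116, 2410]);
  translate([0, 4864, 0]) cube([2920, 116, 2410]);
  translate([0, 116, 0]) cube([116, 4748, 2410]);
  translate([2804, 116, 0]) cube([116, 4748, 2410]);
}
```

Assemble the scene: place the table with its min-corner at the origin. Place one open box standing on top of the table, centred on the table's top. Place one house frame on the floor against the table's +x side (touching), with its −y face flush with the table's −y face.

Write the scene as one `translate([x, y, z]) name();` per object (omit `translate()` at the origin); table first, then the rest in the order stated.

table();
translate([288, 145, 697]) open_box();
translate([797, 0, 0]) house_frame();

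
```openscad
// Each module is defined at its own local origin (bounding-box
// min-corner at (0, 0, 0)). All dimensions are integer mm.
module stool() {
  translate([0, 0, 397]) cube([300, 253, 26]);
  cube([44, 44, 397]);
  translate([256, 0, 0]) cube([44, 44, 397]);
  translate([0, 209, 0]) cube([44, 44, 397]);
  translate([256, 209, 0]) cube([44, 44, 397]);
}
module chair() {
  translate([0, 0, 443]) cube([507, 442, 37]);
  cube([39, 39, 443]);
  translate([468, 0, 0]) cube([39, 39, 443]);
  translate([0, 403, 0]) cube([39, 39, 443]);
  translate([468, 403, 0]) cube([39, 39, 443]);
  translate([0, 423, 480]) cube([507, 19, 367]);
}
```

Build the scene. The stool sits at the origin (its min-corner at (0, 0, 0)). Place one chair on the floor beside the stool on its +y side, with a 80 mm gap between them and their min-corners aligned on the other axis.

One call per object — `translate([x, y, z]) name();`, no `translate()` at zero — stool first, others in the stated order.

stool();
translate([0, 333, 0]) chair();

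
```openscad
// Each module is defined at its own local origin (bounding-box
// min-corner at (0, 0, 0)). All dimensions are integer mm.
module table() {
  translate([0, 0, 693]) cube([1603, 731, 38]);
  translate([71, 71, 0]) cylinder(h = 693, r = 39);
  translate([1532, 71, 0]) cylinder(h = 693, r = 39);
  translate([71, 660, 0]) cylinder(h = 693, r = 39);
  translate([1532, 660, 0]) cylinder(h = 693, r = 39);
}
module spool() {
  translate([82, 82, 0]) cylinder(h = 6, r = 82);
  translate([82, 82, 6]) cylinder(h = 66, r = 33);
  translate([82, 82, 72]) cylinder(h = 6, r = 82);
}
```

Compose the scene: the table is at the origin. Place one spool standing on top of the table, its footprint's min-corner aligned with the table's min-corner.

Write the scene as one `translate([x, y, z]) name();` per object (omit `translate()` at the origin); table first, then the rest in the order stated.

table();
translate([0, 0, 731]) spool();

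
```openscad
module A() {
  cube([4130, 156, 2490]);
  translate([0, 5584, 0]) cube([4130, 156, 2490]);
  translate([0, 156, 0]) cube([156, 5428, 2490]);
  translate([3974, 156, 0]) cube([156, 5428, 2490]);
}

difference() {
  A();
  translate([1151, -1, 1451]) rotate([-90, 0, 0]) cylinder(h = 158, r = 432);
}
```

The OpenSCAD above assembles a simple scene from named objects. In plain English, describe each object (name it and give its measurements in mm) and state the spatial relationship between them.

A is a box-shaped house frame (walls only): outside footprint 4130×5740 mm, wall height 2490 mm, wall thickness 156 mm. The two y-facing walls run the full x-width; the two x-facing walls fit between the inner faces of the y-facing walls.

The house frame has a circular hole of radius 432 mm through its front wall, centred at (x = 1151, z = 1451).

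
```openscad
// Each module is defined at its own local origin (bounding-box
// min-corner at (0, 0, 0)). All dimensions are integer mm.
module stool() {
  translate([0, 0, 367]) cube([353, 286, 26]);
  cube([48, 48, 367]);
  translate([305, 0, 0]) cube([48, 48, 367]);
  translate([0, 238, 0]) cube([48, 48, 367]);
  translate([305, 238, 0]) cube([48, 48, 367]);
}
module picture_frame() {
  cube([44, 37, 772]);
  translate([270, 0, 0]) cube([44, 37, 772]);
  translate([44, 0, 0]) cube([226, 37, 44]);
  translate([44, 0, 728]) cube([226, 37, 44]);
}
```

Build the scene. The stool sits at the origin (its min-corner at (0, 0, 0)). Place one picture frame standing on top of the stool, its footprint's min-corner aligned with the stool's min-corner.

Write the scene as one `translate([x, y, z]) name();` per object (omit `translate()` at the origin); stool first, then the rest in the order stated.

stool();
translate([0, 0, 393]) picture_frame();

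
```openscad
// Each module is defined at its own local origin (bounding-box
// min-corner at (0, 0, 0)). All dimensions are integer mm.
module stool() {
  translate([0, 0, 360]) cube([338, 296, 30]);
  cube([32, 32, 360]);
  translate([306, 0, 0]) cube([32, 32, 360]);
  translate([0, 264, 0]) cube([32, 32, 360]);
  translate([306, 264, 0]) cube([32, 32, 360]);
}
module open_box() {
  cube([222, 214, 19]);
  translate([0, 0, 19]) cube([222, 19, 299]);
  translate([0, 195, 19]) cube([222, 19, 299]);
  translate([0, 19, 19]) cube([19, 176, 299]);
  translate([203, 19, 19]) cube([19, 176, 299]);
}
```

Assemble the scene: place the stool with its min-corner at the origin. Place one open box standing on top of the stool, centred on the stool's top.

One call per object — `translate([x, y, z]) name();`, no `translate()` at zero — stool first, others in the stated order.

stool();
translate([58, 41, 390]) open_box();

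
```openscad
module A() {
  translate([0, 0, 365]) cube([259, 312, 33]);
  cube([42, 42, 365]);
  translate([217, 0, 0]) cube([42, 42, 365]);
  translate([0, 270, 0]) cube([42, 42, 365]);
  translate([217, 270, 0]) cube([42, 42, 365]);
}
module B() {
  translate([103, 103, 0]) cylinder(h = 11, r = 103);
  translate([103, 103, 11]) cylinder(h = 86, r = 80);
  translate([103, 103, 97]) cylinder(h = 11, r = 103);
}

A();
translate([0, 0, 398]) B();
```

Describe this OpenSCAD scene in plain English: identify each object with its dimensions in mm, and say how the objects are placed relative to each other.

A is a simple wooden stool: a rectangular seat 259 mm (x) by 312 mm (y), 33 mm thick, top face at z = 398 mm, on four square legs, each 42×42 mm in cross-section. The legs rest on z = 0, each flush with a corner of the seat.

B is a spool: two coaxial disc flanges of radius 103 mm and thickness 11 mm, joined by a core cylinder of radius 80 mm and height 86 mm. The lower flange rests on z = 0 and the three cylinders share a vertical axis.

The spool is on top of the stool.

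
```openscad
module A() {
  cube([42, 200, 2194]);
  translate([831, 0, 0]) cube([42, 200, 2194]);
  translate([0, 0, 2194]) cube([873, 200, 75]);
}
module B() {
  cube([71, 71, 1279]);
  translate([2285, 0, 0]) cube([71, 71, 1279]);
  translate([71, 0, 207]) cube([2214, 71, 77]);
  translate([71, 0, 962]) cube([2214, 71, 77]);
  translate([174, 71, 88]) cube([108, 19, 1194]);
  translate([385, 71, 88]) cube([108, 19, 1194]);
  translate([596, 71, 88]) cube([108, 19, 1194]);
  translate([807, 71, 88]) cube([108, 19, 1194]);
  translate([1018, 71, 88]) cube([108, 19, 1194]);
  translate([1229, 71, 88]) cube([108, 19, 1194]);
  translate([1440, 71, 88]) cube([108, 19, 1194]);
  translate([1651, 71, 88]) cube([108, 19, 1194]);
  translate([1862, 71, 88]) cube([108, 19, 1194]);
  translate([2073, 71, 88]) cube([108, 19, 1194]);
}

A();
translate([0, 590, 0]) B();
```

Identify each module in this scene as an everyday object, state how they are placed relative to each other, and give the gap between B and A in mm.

The fence section's nearest face is 390 mm from the door frame's +y face.

A is a door frame. B is a fence section. The fence section is on the floor beside the door frame on its +y side. The gap between the fence section and the door frame is 390 mm.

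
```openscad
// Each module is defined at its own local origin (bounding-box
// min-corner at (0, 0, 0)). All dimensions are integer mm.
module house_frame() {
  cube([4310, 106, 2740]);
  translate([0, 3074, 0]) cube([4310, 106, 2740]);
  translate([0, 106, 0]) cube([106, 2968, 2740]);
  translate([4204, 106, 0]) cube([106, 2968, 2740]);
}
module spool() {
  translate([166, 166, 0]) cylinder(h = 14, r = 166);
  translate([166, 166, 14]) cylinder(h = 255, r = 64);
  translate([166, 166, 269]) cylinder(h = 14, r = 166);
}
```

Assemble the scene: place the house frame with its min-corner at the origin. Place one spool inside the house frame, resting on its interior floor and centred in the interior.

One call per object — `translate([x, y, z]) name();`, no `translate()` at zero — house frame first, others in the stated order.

house_frame();
translate([1989, 1424, 0]) spool();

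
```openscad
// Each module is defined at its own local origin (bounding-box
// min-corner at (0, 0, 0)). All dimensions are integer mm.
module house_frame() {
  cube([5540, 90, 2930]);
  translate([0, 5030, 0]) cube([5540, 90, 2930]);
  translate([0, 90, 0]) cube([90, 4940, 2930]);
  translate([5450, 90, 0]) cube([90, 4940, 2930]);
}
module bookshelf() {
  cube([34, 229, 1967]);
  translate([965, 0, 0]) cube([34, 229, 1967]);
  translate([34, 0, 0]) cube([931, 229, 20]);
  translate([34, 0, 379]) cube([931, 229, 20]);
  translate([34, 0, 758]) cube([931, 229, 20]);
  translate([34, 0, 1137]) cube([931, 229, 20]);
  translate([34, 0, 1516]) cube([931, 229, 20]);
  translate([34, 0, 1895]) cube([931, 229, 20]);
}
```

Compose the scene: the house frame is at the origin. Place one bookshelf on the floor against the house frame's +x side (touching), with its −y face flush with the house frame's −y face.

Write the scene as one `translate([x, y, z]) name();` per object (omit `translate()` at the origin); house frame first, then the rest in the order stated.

house_frame();
translate([5540, 0, 0]) bookshelf();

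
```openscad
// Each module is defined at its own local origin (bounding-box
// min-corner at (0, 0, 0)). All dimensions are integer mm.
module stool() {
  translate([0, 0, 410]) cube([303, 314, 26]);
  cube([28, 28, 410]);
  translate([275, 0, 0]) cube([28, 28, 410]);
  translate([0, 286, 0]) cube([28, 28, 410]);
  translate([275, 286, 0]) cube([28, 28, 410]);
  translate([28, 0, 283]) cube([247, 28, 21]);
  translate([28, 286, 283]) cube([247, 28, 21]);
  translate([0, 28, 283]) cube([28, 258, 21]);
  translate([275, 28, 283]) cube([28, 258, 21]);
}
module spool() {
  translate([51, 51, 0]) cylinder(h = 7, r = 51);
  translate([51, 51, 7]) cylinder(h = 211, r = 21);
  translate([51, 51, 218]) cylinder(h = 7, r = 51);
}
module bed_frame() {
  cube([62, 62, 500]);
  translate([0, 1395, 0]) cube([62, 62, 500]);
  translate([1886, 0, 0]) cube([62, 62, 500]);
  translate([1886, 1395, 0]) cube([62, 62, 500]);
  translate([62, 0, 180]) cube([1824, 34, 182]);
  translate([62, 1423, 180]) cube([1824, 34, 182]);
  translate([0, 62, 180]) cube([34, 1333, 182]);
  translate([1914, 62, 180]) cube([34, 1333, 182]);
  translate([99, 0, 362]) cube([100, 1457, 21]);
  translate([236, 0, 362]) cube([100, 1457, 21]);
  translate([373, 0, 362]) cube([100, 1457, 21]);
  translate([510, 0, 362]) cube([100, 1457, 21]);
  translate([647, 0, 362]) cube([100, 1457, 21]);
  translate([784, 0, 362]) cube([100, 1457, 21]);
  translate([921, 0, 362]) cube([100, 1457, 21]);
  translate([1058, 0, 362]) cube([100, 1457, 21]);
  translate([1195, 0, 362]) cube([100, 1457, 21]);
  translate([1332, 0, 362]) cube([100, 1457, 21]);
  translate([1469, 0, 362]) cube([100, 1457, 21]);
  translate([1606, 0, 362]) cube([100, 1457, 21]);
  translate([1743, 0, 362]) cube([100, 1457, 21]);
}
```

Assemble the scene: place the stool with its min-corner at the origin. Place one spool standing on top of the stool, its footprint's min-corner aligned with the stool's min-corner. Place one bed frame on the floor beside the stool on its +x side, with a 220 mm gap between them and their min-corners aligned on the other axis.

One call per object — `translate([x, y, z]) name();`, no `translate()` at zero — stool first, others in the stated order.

stool();
translate([0, 0, 436]) spool();
translate([523, 0, 0]) bed_frame();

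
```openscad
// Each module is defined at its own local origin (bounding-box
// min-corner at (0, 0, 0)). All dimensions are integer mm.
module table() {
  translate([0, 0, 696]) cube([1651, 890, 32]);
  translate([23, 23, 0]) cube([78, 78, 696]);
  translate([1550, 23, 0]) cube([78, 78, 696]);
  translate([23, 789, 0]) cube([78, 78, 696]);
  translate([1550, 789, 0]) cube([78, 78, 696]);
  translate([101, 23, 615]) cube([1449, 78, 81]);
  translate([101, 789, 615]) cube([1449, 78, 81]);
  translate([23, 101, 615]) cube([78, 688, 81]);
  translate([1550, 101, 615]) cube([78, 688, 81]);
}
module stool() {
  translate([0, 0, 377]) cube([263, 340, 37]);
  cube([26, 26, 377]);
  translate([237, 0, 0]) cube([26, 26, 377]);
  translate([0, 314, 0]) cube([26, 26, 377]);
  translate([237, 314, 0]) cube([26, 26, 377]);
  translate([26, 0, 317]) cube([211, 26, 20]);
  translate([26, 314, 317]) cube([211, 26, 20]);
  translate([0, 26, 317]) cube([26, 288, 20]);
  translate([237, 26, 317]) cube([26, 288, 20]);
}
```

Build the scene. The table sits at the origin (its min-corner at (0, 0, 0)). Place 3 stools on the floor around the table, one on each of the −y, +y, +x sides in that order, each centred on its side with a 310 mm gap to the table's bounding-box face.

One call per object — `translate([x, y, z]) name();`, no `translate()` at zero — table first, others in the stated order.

table();
translate([694, -650, 0]) stool();
translate([694, 1200, 0]) stool();
translate([1961, 275, 0]) stool();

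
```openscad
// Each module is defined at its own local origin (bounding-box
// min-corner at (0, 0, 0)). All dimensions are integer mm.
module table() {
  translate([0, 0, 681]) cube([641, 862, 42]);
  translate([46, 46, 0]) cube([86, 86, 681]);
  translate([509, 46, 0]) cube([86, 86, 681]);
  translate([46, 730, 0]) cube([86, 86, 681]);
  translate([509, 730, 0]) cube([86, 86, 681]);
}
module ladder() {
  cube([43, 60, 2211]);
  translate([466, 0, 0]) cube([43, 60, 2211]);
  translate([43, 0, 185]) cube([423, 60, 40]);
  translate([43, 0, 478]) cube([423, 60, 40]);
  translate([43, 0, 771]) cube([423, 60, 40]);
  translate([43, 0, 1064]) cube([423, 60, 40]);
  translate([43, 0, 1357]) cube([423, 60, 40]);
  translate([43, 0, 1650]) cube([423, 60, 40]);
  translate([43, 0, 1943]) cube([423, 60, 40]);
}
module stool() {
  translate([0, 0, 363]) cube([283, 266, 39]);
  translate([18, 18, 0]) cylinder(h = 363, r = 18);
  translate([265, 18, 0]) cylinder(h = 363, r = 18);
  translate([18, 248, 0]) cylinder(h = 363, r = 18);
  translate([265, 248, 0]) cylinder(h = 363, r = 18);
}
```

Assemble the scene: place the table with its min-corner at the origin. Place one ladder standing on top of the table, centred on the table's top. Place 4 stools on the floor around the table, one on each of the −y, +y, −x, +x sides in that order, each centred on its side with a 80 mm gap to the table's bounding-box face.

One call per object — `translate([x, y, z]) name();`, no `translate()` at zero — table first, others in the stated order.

table();
translate([66, 401, 723]) ladder();
translate([179, -346, 0]) stool();
translate([179, 942, 0]) stool();
translate([-363, 298, 0]) stool();
translate([721, 298, 0]) stool();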